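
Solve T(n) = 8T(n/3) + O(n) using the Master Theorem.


a=8, b=3, c=1. log_3(8)=1.893 > c=1. Case 1: O(n^log_b(a)) = O(n^1.893)
Complexity: O(n^1.893)


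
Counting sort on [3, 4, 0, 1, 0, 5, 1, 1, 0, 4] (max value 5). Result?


Count array: [3, 3, 0, 1, 2, 1]
Reconstruct: [0, 0, 0, 1, 1, 1, 3, 4, 4, 5]


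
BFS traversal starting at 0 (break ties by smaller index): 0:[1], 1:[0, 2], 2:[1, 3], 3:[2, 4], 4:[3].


BFS queue: start with [0]
Visit order: [0, 1, 2, 3, 4]


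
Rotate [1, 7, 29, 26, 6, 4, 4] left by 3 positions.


Left rotate by 3: [26, 6, 4, 4, 1, 7, 29]


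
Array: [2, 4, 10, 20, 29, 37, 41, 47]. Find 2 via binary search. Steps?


Search for 2:
[0,7] mid=3 arr[3]=20
[0,2] mid=1 arr[1]=4
[0,0] mid=0 arr[0]=2
Total: 3 comparisons


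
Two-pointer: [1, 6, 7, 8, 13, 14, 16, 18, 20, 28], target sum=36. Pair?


Two pointers: lo=0, hi=9
Found pair: (8, 28) summing to 36


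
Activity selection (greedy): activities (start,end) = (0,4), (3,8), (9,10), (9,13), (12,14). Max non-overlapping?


Greedy: pick earliest-ending, then skip overlaps.
Selected (3 activities): [(0, 4), (9, 10), (12, 14)]


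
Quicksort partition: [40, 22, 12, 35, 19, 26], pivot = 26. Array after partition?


Elements <= 26 go left of pivot.
Result: [22, 12, 19, 26, 40, 35], pivot at index 3


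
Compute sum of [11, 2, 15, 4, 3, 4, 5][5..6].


Prefix sums: [0, 11, 13, 28, 32, 35, 39, 44]
Sum[5..6] = prefix[7] - prefix[5] = 44 - 35 = 9


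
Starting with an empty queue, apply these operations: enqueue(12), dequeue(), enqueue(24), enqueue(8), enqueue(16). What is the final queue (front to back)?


enqueue(12) -> [12]
dequeue() returns 12 -> []
enqueue(24) -> [24]
enqueue(8) -> [24, 8]
enqueue(16) -> [24, 8, 16]
Final queue (front to back): [24, 8, 16]


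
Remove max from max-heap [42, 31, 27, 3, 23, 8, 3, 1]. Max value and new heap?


Max = 42
Replace root with last, heapify down
Resulting heap: [31, 23, 27, 3, 1, 8, 3]


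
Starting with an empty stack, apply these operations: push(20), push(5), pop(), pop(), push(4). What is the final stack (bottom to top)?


push(20) -> [20]
push(5) -> [20, 5]
pop() returns 5 -> [20]
pop() returns 20 -> []
push(4) -> [4]
Final stack (bottom to top): [4]


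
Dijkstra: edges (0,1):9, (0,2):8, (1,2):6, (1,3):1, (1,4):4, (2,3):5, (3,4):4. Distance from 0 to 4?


Dijkstra from 0:
Distances: {0: 0, 1: 9, 2: 8, 3: 10, 4: 13}
Shortest distance to 4 = 13, path = [0, 1, 4]


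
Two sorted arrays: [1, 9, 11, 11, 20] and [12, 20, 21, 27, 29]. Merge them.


Compare heads, take smaller each step.
Merged: [1, 9, 11, 11, 12, 20, 20, 21, 27, 29]


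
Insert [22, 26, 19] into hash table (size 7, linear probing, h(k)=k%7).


Insertions: 22->slot 1; 26->slot 5; 19->slot 6
Table: [None, 22, None, None, None, 26, 19]


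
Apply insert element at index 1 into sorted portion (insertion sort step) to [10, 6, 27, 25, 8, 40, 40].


After one pass: [6, 10, 27, 25, 8, 40, 40]


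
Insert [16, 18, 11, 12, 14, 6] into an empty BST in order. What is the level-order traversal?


Root = 16; build tree by BST insertion.
Level-Order traversal: [16, 11, 18, 6, 12, 14]


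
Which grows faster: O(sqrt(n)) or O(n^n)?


sublinear grows slower than n^n
O(sqrt(n)) is asymptotically smaller; O(n^n) grows faster


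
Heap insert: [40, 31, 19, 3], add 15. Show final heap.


Append 15: [40, 31, 19, 3, 15]
Bubble up: no swaps needed
Result: [40, 31, 19, 3, 15]


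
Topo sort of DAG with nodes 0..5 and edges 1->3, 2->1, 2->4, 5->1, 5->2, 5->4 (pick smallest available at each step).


Kahn's algorithm, process smallest node first
Order: [0, 5, 2, 1, 3, 4]


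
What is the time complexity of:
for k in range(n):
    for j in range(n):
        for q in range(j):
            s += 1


Per nesting level: O(n) * O(n) * O(n) [triangular over j] = O(n^3)
Complexity: O(n^3)


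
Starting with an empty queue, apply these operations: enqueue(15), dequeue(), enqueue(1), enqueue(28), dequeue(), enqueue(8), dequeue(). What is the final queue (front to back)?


enqueue(15) -> [15]
dequeue() returns 15 -> []
enqueue(1) -> [1]
enqueue(28) -> [1, 28]
dequeue() returns 1 -> [28]
enqueue(8) -> [28, 8]
dequeue() returns 28 -> [8]
Final queue (front to back): [8]


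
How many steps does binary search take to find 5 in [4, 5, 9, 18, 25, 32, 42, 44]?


Search for 5:
[0,7] mid=3 arr[3]=18
[0,2] mid=1 arr[1]=5
Total: 2 comparisons


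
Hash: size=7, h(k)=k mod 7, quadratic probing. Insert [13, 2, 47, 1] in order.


Insertions: 13->slot 6; 2->slot 2; 47->slot 5; 1->slot 1
Table: [None, 1, 2, None, None, 47, 13]


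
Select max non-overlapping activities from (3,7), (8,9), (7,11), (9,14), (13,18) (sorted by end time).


Greedy: pick earliest-ending, then skip overlaps.
Selected (3 activities): [(3, 7), (8, 9), (9, 14)]


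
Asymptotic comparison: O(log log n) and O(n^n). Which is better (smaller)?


double-logarithmic grows slower than n^n
O(log log n) is asymptotically smaller; O(n^n) grows faster


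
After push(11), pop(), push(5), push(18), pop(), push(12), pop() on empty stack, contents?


push(11) -> [11]
pop() returns 11 -> []
push(5) -> [5]
push(18) -> [5, 18]
pop() returns 18 -> [5]
push(12) -> [5, 12]
pop() returns 12 -> [5]
Final stack (bottom to top): [5]


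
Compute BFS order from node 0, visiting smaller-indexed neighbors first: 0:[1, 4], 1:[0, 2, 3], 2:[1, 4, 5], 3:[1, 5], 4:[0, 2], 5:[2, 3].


BFS queue: start with [0]
Visit order: [0, 1, 4, 2, 3, 5]


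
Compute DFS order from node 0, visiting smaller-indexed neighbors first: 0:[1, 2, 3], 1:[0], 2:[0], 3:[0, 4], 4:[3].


DFS stack-based: start with [0]
Visit order: [0, 1, 2, 3, 4]


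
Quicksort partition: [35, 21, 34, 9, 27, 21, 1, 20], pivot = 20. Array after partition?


Elements <= 20 go left of pivot.
Result: [9, 1, 20, 35, 27, 21, 21, 34], pivot at index 2


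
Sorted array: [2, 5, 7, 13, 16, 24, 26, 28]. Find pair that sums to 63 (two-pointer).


Two pointers: lo=0, hi=7
No pair sums to 63


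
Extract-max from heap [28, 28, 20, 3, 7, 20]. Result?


Max = 28
Replace root with last, heapify down
Resulting heap: [28, 20, 20, 3, 7]


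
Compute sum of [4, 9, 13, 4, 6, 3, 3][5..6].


Prefix sums: [0, 4, 13, 26, 30, 36, 39, 42]
Sum[5..6] = prefix[7] - prefix[5] = 42 - 36 = 6


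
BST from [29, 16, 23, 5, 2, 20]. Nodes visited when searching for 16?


BST root = 29
Search for 16: compare at each node
Path: [29, 16]


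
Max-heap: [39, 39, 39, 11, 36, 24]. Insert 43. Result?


Append 43: [39, 39, 39, 11, 36, 24, 43]
Bubble up: swap idx 6(43) with idx 2(39); swap idx 2(43) with idx 0(39)
Result: [43, 39, 39, 11, 36, 24, 39]


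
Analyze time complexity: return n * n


Analysis: constant-time operation, no loop
Complexity: O(1)


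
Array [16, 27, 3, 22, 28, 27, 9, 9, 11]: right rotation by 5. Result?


Right rotate by 5: [28, 27, 9, 9, 11, 16, 27, 3, 22]


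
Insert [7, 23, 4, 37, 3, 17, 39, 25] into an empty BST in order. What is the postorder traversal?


Root = 7; build tree by BST insertion.
Postorder traversal: [3, 4, 17, 25, 39, 37, 23, 7]


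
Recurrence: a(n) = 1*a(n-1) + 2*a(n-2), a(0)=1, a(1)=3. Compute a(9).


Build bottom-up:
...a(7)=171, a(8)=341, a(9)=1*341+2*171=683


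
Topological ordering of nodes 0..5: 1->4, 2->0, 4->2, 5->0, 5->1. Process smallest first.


Kahn's algorithm, process smallest node first
Order: [3, 5, 1, 4, 2, 0]


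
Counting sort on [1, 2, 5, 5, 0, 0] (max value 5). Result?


Count array: [2, 1, 1, 0, 0, 2]
Reconstruct: [0, 0, 1, 2, 5, 5]


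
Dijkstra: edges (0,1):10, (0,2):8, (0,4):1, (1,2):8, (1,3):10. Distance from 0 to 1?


Dijkstra from 0:
Distances: {0: 0, 1: 10, 2: 8, 3: 20, 4: 1}
Shortest distance to 1 = 10, path = [0, 1]


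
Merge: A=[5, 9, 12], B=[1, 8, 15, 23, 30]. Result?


Compare heads, take smaller each step.
Merged: [1, 5, 8, 9, 12, 15, 23, 30]


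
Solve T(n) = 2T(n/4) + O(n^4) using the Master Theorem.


a=2, b=4, c=4. log_4(2)=0.5 < c=4. Case 3: O(n^c) = O(n^4)
Complexity: O(n^4)


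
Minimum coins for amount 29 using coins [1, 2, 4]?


dp[0]=0; dp[i]=1+min(dp[i-c] for c in coins)
...dp[24]=6, dp[25]=7, dp[26]=7, dp[27]=8, dp[28]=7, dp[29]=8
Minimum coins for 29 = 8


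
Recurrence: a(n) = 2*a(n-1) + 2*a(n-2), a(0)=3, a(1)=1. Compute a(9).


Build bottom-up:
...a(7)=1048, a(8)=2864, a(9)=2*2864+2*1048=7824


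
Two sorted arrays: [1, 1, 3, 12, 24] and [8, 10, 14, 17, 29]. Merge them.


Compare heads, take smaller each step.
Merged: [1, 1, 3, 8, 10, 12, 14, 17, 24, 29]


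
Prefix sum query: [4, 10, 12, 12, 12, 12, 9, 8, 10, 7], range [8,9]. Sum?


Prefix sums: [0, 4, 14, 26, 38, 50, 62, 71, 79, 89, 96]
Sum[8..9] = prefix[10] - prefix[8] = 96 - 79 = 17


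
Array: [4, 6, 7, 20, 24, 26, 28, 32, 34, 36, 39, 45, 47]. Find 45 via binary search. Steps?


Search for 45:
[0,12] mid=6 arr[6]=28
[7,12] mid=9 arr[9]=36
[10,12] mid=11 arr[11]=45
Total: 3 comparisons


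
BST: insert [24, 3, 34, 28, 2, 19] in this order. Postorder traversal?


Root = 24; build tree by BST insertion.
Postorder traversal: [2, 19, 3, 28, 34, 24]


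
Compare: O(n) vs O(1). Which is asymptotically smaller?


constant grows slower than linear
O(1) is asymptotically smaller; O(n) grows faster


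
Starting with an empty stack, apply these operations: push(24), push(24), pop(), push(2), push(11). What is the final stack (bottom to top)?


push(24) -> [24]
push(24) -> [24, 24]
pop() returns 24 -> [24]
push(2) -> [24, 2]
push(11) -> [24, 2, 11]
Final stack (bottom to top): [24, 2, 11]


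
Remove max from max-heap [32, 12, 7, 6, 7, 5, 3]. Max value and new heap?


Max = 32
Replace root with last, heapify down
Resulting heap: [12, 7, 7, 6, 3, 5]


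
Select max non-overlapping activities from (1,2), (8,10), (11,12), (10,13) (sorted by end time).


Greedy: pick earliest-ending, then skip overlaps.
Selected (3 activities): [(1, 2), (8, 10), (11, 12)]


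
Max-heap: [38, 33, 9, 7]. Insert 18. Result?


Append 18: [38, 33, 9, 7, 18]
Bubble up: no swaps needed
Result: [38, 33, 9, 7, 18]


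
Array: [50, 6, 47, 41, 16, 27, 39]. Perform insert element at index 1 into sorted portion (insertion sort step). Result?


After one pass: [6, 50, 47, 41, 16, 27, 39]


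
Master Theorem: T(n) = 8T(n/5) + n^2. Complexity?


a=8, b=5, c=2. log_5(8)=1.292 < c=2. Case 3: O(n^c) = O(n^2)
Complexity: O(n^2)


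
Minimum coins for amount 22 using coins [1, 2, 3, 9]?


dp[0]=0; dp[i]=1+min(dp[i-c] for c in coins)
...dp[17]=4, dp[18]=2, dp[19]=3, dp[20]=3, dp[21]=3, dp[22]=4
Minimum coins for 22 = 4


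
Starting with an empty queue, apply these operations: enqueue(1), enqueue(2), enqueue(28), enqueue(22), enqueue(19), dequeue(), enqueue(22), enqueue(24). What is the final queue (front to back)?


enqueue(1) -> [1]
enqueue(2) -> [1, 2]
enqueue(28) -> [1, 2, 28]
enqueue(22) -> [1, 2, 28, 22]
enqueue(19) -> [1, 2, 28, 22, 19]
dequeue() returns 1 -> [2, 28, 22, 19]
enqueue(22) -> [2, 28, 22, 19, 22]
enqueue(24) -> [2, 28, 22, 19, 22, 24]
Final queue (front to back): [2, 28, 22, 19, 22, 24]


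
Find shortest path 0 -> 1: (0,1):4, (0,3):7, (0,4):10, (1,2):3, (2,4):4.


Dijkstra from 0:
Distances: {0: 0, 1: 4, 2: 7, 3: 7, 4: 10}
Shortest distance to 1 = 4, path = [0, 1]


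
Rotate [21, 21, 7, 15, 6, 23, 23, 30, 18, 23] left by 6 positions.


Left rotate by 6: [23, 30, 18, 23, 21, 21, 7, 15, 6, 23]


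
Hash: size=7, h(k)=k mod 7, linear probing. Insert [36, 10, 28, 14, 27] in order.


Insertions: 36->slot 1; 10->slot 3; 28->slot 0; 14->slot 2; 27->slot 6
Table: [28, 36, 14, 10, None, None, 27]


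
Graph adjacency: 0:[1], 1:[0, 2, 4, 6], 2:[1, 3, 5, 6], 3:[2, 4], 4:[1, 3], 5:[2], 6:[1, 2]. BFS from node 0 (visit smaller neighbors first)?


BFS queue: start with [0]
Visit order: [0, 1, 2, 4, 6, 3, 5]


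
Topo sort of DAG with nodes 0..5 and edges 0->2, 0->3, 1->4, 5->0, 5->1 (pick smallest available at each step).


Kahn's algorithm, process smallest node first
Order: [5, 0, 1, 2, 3, 4]


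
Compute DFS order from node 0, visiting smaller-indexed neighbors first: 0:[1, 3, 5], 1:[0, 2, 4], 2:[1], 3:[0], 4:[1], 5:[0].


DFS stack-based: start with [0]
Visit order: [0, 1, 2, 4, 3, 5]


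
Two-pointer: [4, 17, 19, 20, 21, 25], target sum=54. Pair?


Two pointers: lo=0, hi=5
No pair sums to 54


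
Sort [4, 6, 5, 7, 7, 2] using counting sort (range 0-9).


Count array: [0, 0, 1, 0, 1, 1, 1, 2, 0, 0]
Reconstruct: [2, 4, 5, 6, 7, 7]


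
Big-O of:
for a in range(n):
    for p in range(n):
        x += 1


Per nesting level: O(n) * O(n) = O(n^2)
Complexity: O(n^2)


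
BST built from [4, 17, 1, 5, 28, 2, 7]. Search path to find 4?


BST root = 4
Search for 4: compare at each node
Path: [4]


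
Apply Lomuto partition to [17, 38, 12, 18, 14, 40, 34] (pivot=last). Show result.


Elements <= 34 go left of pivot.
Result: [17, 12, 18, 14, 34, 40, 38], pivot at index 4


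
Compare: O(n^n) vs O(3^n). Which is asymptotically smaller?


exponential (base 3) grows slower than n^n
O(3^n) is asymptotically smaller; O(n^n) grows faster


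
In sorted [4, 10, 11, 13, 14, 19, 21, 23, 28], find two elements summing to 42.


Two pointers: lo=0, hi=8
Found pair: (14, 28) summing to 42


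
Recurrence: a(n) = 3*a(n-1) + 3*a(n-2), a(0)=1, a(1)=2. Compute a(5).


Build bottom-up:
...a(3)=33, a(4)=126, a(5)=3*126+3*33=477


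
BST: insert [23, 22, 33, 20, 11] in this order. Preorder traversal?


Root = 23; build tree by BST insertion.
Preorder traversal: [23, 22, 20, 11, 33]


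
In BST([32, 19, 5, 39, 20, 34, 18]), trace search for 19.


BST root = 32
Search for 19: compare at each node
Path: [32, 19]


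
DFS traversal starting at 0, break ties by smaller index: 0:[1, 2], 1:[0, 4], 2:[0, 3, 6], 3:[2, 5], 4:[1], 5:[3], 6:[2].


DFS stack-based: start with [0]
Visit order: [0, 1, 4, 2, 3, 5, 6]


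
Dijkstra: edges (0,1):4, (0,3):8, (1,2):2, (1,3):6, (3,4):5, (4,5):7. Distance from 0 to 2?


Dijkstra from 0:
Distances: {0: 0, 1: 4, 2: 6, 3: 8, 4: 13, 5: 20}
Shortest distance to 2 = 6, path = [0, 1, 2]


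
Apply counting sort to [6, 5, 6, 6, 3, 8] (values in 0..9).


Count array: [0, 0, 0, 1, 0, 1, 3, 0, 1, 0]
Reconstruct: [3, 5, 6, 6, 6, 8]


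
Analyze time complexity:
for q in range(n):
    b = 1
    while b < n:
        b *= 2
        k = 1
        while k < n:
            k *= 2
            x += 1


Per nesting level: O(n) * O(log n) * O(log n) = O(n (log n)^2)
Complexity: O(n (log n)^2)


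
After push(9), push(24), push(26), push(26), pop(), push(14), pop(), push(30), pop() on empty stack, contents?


push(9) -> [9]
push(24) -> [9, 24]
push(26) -> [9, 24, 26]
push(26) -> [9, 24, 26, 26]
pop() returns 26 -> [9, 24, 26]
push(14) -> [9, 24, 26, 14]
pop() returns 14 -> [9, 24, 26]
push(30) -> [9, 24, 26, 30]
pop() returns 30 -> [9, 24, 26]
Final stack (bottom to top): [9, 24, 26]


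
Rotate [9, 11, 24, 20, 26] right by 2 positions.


Right rotate by 2: [20, 26, 9, 11, 24]


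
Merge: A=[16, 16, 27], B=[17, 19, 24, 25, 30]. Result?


Compare heads, take smaller each step.
Merged: [16, 16, 17, 19, 24, 25, 27, 30]


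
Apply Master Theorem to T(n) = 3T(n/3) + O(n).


a=3, b=3, c=1. log_3(3)=1 = c=1. Case 2: O(n^c log n) = O(n log n)
Complexity: O(n log n)


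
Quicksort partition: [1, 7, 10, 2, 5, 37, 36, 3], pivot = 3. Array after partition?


Elements <= 3 go left of pivot.
Result: [1, 2, 3, 7, 5, 37, 36, 10], pivot at index 2


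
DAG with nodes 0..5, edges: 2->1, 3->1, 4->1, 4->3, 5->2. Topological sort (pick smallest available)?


Kahn's algorithm, process smallest node first
Order: [0, 4, 3, 5, 2, 1]


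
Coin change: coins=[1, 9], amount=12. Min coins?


dp[0]=0; dp[i]=1+min(dp[i-c] for c in coins)
...dp[7]=7, dp[8]=8, dp[9]=1, dp[10]=2, dp[11]=3, dp[12]=4
Minimum coins for 12 = 4


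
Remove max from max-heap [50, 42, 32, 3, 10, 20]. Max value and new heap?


Max = 50
Replace root with last, heapify down
Resulting heap: [42, 20, 32, 3, 10]


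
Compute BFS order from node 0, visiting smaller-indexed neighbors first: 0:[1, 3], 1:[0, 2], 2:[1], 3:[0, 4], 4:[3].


BFS queue: start with [0]
Visit order: [0, 1, 3, 2, 4]


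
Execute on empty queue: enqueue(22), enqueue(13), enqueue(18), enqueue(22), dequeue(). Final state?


enqueue(22) -> [22]
enqueue(13) -> [22, 13]
enqueue(18) -> [22, 13, 18]
enqueue(22) -> [22, 13, 18, 22]
dequeue() returns 22 -> [13, 18, 22]
Final queue (front to back): [13, 18, 22]


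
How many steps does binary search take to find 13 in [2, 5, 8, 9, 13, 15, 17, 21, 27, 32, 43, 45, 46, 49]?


Search for 13:
[0,13] mid=6 arr[6]=17
[0,5] mid=2 arr[2]=8
[3,5] mid=4 arr[4]=13
Total: 3 comparisons


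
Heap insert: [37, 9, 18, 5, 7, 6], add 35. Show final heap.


Append 35: [37, 9, 18, 5, 7, 6, 35]
Bubble up: swap idx 6(35) with idx 2(18)
Result: [37, 9, 35, 5, 7, 6, 18]


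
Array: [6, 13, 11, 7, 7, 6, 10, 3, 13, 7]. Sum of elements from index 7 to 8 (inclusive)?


Prefix sums: [0, 6, 19, 30, 37, 44, 50, 60, 63, 76, 83]
Sum[7..8] = prefix[9] - prefix[7] = 76 - 60 = 16


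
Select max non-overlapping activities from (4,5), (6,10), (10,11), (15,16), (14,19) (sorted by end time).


Greedy: pick earliest-ending, then skip overlaps.
Selected (4 activities): [(4, 5), (6, 10), (10, 11), (15, 16)]


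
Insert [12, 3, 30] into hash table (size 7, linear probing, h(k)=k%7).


Insertions: 12->slot 5; 3->slot 3; 30->slot 2
Table: [None, None, 30, 3, None, 12, None]


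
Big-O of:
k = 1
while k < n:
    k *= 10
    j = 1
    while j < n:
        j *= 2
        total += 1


Per nesting level: O(log n) * O(log n) = O((log n)^2)
Complexity: O((log n)^2)


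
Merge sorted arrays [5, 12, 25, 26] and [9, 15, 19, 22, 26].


Compare heads, take smaller each step.
Merged: [5, 9, 12, 15, 19, 22, 25, 26, 26]


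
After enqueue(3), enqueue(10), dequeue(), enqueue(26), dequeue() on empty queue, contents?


enqueue(3) -> [3]
enqueue(10) -> [3, 10]
dequeue() returns 3 -> [10]
enqueue(26) -> [10, 26]
dequeue() returns 10 -> [26]
Final queue (front to back): [26]


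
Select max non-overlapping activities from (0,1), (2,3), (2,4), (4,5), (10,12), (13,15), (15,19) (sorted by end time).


Greedy: pick earliest-ending, then skip overlaps.
Selected (6 activities): [(0, 1), (2, 3), (4, 5), (10, 12), (13, 15), (15, 19)]


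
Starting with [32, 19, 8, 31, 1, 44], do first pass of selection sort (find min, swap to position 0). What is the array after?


After one pass: [1, 19, 8, 31, 32, 44]


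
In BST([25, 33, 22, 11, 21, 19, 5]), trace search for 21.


BST root = 25
Search for 21: compare at each node
Path: [25, 22, 11, 21]


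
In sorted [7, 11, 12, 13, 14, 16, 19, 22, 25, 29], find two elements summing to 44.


Two pointers: lo=0, hi=9
Found pair: (19, 25) summing to 44


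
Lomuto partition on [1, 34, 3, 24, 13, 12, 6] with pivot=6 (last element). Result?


Elements <= 6 go left of pivot.
Result: [1, 3, 6, 24, 13, 12, 34], pivot at index 2


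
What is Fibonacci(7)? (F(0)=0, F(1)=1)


F(n)=F(n-1)+F(n-2)
...F(5)=5, F(6)=8, F(7)=13


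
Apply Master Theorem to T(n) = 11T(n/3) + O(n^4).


a=11, b=3, c=4. log_3(11)=2.183 < c=4. Case 3: O(n^c) = O(n^4)
Complexity: O(n^4)


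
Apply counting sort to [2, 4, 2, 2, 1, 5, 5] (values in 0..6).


Count array: [0, 1, 3, 0, 1, 2, 0]
Reconstruct: [1, 2, 2, 2, 4, 5, 5]


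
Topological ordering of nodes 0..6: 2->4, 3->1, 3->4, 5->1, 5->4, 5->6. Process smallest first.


Kahn's algorithm, process smallest node first
Order: [0, 2, 3, 5, 1, 4, 6]


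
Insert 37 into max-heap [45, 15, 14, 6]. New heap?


Append 37: [45, 15, 14, 6, 37]
Bubble up: swap idx 4(37) with idx 1(15)
Result: [45, 37, 14, 6, 15]


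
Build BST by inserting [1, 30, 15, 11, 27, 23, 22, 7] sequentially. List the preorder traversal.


Root = 1; build tree by BST insertion.
Preorder traversal: [1, 30, 15, 11, 7, 27, 23, 22]


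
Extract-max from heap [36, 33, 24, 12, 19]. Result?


Max = 36
Replace root with last, heapify down
Resulting heap: [33, 19, 24, 12]


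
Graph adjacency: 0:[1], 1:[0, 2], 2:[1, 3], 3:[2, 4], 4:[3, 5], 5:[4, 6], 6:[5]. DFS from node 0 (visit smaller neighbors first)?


DFS stack-based: start with [0]
Visit order: [0, 1, 2, 3, 4, 5, 6]


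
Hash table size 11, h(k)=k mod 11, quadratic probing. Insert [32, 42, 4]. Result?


Insertions: 32->slot 10; 42->slot 9; 4->slot 4
Table: [None, None, None, None, 4, None, None, None, None, 42, 32]


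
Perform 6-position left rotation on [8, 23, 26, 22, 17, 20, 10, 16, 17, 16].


Left rotate by 6: [10, 16, 17, 16, 8, 23, 26, 22, 17, 20]


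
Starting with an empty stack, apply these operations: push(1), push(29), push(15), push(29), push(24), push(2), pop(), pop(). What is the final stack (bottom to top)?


push(1) -> [1]
push(29) -> [1, 29]
push(15) -> [1, 29, 15]
push(29) -> [1, 29, 15, 29]
push(24) -> [1, 29, 15, 29, 24]
push(2) -> [1, 29, 15, 29, 24, 2]
pop() returns 2 -> [1, 29, 15, 29, 24]
pop() returns 24 -> [1, 29, 15, 29]
Final stack (bottom to top): [1, 29, 15, 29]


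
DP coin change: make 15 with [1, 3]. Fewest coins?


dp[0]=0; dp[i]=1+min(dp[i-c] for c in coins)
...dp[10]=4, dp[11]=5, dp[12]=4, dp[13]=5, dp[14]=6, dp[15]=5
Minimum coins for 15 = 5


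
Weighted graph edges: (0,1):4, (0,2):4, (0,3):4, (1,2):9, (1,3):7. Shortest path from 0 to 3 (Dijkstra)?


Dijkstra from 0:
Distances: {0: 0, 1: 4, 2: 4, 3: 4}
Shortest distance to 3 = 4, path = [0, 3]


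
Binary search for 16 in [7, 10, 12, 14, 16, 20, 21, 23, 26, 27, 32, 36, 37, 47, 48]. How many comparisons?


Search for 16:
[0,14] mid=7 arr[7]=23
[0,6] mid=3 arr[3]=14
[4,6] mid=5 arr[5]=20
[4,4] mid=4 arr[4]=16
Total: 4 comparisons


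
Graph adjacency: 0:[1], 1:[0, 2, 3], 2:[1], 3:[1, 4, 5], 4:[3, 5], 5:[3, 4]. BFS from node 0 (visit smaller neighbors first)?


BFS queue: start with [0]
Visit order: [0, 1, 2, 3, 4, 5]


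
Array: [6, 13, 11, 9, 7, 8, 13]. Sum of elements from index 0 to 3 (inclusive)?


Prefix sums: [0, 6, 19, 30, 39, 46, 54, 67]
Sum[0..3] = prefix[4] - prefix[0] = 39 - 0 = 39


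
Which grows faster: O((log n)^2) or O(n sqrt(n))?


polylogarithmic grows slower than n^1.5
O((log n)^2) is asymptotically smaller; O(n sqrt(n)) grows faster


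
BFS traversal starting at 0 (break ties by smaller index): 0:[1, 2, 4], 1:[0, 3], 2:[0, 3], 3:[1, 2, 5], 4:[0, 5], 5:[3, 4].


BFS queue: start with [0]
Visit order: [0, 1, 2, 4, 3, 5]


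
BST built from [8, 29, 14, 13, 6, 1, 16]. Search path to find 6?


BST root = 8
Search for 6: compare at each node
Path: [8, 6]


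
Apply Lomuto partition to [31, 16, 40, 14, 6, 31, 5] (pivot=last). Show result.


Elements <= 5 go left of pivot.
Result: [5, 16, 40, 14, 6, 31, 31], pivot at index 0


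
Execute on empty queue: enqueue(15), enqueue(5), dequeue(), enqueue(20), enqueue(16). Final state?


enqueue(15) -> [15]
enqueue(5) -> [15, 5]
dequeue() returns 15 -> [5]
enqueue(20) -> [5, 20]
enqueue(16) -> [5, 20, 16]
Final queue (front to back): [5, 20, 16]


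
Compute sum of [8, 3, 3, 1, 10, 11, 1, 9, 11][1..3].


Prefix sums: [0, 8, 11, 14, 15, 25, 36, 37, 46, 57]
Sum[1..3] = prefix[4] - prefix[1] = 15 - 8 = 7


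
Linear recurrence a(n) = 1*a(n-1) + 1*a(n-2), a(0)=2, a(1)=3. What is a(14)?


Build bottom-up:
...a(12)=610, a(13)=987, a(14)=1*987+1*610=1597


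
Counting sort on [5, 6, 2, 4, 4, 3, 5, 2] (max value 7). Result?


Count array: [0, 0, 2, 1, 2, 2, 1, 0]
Reconstruct: [2, 2, 3, 4, 4, 5, 5, 6]


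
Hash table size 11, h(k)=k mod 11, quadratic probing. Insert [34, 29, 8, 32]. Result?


Insertions: 34->slot 1; 29->slot 7; 8->slot 8; 32->slot 10
Table: [None, 34, None, None, None, None, None, 29, 8, None, 32]


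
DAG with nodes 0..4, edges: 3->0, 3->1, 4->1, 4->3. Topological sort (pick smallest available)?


Kahn's algorithm, process smallest node first
Order: [2, 4, 3, 0, 1]


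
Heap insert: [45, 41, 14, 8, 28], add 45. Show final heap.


Append 45: [45, 41, 14, 8, 28, 45]
Bubble up: swap idx 5(45) with idx 2(14)
Result: [45, 41, 45, 8, 28, 14]


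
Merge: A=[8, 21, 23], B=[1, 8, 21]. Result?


Compare heads, take smaller each step.
Merged: [1, 8, 8, 21, 21, 23]


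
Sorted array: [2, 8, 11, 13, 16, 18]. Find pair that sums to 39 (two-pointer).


Two pointers: lo=0, hi=5
No pair sums to 39


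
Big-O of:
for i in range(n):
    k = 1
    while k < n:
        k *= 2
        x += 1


Per nesting level: O(n) * O(log n) = O(n log n)
Complexity: O(n log n)


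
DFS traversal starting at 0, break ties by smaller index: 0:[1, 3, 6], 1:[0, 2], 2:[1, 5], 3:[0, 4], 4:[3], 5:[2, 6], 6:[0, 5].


DFS stack-based: start with [0]
Visit order: [0, 1, 2, 5, 6, 3, 4]


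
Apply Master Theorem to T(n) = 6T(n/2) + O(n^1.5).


a=6, b=2, c=1.5. log_2(6)=2.585 > c=1.5. Case 1: O(n^log_b(a)) = O(n^2.585)
Complexity: O(n^2.585)


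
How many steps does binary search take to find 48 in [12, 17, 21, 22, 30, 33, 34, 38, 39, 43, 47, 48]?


Search for 48:
[0,11] mid=5 arr[5]=33
[6,11] mid=8 arr[8]=39
[9,11] mid=10 arr[10]=47
[11,11] mid=11 arr[11]=48
Total: 4 comparisons


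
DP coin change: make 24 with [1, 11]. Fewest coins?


dp[0]=0; dp[i]=1+min(dp[i-c] for c in coins)
...dp[19]=9, dp[20]=10, dp[21]=11, dp[22]=2, dp[23]=3, dp[24]=4
Minimum coins for 24 = 4


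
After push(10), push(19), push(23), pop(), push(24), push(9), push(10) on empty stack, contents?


push(10) -> [10]
push(19) -> [10, 19]
push(23) -> [10, 19, 23]
pop() returns 23 -> [10, 19]
push(24) -> [10, 19, 24]
push(9) -> [10, 19, 24, 9]
push(10) -> [10, 19, 24, 9, 10]
Final stack (bottom to top): [10, 19, 24, 9, 10]


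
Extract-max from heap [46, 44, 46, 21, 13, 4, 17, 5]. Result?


Max = 46
Replace root with last, heapify down
Resulting heap: [46, 44, 17, 21, 13, 4, 5]


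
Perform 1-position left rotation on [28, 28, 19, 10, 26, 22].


Left rotate by 1: [28, 19, 10, 26, 22, 28]


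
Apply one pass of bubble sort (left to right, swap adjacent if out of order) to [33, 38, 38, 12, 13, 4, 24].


After one pass: [33, 38, 12, 13, 4, 24, 38]


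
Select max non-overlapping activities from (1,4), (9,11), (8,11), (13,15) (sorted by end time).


Greedy: pick earliest-ending, then skip overlaps.
Selected (3 activities): [(1, 4), (9, 11), (13, 15)]


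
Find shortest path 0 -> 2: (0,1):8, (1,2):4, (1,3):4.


Dijkstra from 0:
Distances: {0: 0, 1: 8, 2: 12, 3: 12}
Shortest distance to 2 = 12, path = [0, 1, 2]


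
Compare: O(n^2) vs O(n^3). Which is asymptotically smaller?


quadratic grows slower than cubic
O(n^2) is asymptotically smaller; O(n^3) grows faster


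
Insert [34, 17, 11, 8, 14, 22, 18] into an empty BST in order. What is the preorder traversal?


Root = 34; build tree by BST insertion.
Preorder traversal: [34, 17, 11, 8, 14, 22, 18]


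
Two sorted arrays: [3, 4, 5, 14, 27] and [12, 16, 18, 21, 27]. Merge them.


Compare heads, take smaller each step.
Merged: [3, 4, 5, 12, 14, 16, 18, 21, 27, 27]


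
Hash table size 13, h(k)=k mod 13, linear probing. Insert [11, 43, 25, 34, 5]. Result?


Insertions: 11->slot 11; 43->slot 4; 25->slot 12; 34->slot 8; 5->slot 5
Table: [None, None, None, None, 43, 5, None, None, 34, None, None, 11, 25]


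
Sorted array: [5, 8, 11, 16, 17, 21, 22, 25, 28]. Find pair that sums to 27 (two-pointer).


Two pointers: lo=0, hi=8
Found pair: (5, 22) summing to 27


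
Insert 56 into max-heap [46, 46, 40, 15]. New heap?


Append 56: [46, 46, 40, 15, 56]
Bubble up: swap idx 4(56) with idx 1(46); swap idx 1(56) with idx 0(46)
Result: [56, 46, 40, 15, 46]


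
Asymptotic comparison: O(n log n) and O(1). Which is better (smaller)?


constant grows slower than linearithmic
O(1) is asymptotically smaller; O(n log n) grows faster


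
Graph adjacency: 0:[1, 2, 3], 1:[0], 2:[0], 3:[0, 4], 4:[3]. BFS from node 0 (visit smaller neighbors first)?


BFS queue: start with [0]
Visit order: [0, 1, 2, 3, 4]


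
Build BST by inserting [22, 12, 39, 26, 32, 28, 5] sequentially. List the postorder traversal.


Root = 22; build tree by BST insertion.
Postorder traversal: [5, 12, 28, 32, 26, 39, 22]


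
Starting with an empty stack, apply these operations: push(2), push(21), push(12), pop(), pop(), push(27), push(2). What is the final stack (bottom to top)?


push(2) -> [2]
push(21) -> [2, 21]
push(12) -> [2, 21, 12]
pop() returns 12 -> [2, 21]
pop() returns 21 -> [2]
push(27) -> [2, 27]
push(2) -> [2, 27, 2]
Final stack (bottom to top): [2, 27, 2]


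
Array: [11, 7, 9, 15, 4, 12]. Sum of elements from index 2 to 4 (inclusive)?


Prefix sums: [0, 11, 18, 27, 42, 46, 58]
Sum[2..4] = prefix[5] - prefix[2] = 46 - 18 = 28


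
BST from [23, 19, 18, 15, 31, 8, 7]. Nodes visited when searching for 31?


BST root = 23
Search for 31: compare at each node
Path: [23, 31]


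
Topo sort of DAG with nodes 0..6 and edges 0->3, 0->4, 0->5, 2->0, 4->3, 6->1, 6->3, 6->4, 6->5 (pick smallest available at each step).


Kahn's algorithm, process smallest node first
Order: [2, 0, 6, 1, 4, 3, 5]


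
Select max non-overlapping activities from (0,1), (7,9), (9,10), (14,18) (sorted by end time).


Greedy: pick earliest-ending, then skip overlaps.
Selected (4 activities): [(0, 1), (7, 9), (9, 10), (14, 18)]


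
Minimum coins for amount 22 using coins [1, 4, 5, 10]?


dp[0]=0; dp[i]=1+min(dp[i-c] for c in coins)
...dp[17]=4, dp[18]=3, dp[19]=3, dp[20]=2, dp[21]=3, dp[22]=4
Minimum coins for 22 = 4


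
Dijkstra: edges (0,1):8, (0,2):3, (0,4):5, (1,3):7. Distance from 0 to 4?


Dijkstra from 0:
Distances: {0: 0, 1: 8, 2: 3, 3: 15, 4: 5}
Shortest distance to 4 = 5, path = [0, 4]


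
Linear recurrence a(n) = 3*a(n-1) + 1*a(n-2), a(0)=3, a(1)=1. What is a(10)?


Build bottom-up:
...a(8)=7494, a(9)=24751, a(10)=3*24751+1*7494=81747


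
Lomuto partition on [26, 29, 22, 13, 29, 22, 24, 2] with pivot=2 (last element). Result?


Elements <= 2 go left of pivot.
Result: [2, 29, 22, 13, 29, 22, 24, 26], pivot at index 0


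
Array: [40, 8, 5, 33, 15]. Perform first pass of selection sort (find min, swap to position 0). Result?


After one pass: [5, 8, 40, 33, 15]


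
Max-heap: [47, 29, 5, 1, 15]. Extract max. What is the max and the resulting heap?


Max = 47
Replace root with last, heapify down
Resulting heap: [29, 15, 5, 1]


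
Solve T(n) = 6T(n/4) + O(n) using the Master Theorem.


a=6, b=4, c=1. log_4(6)=1.292 > c=1. Case 1: O(n^log_b(a)) = O(n^1.292)
Complexity: O(n^1.292)


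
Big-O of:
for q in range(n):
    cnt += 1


Per nesting level: O(n) = O(n)
Complexity: O(n)


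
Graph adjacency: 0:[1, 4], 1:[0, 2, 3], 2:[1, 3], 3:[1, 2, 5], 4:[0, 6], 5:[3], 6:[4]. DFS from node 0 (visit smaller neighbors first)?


DFS stack-based: start with [0]
Visit order: [0, 1, 2, 3, 5, 4, 6]


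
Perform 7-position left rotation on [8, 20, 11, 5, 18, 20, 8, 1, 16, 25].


Left rotate by 7: [1, 16, 25, 8, 20, 11, 5, 18, 20, 8]


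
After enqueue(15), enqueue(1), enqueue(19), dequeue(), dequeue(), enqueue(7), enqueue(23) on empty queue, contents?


enqueue(15) -> [15]
enqueue(1) -> [15, 1]
enqueue(19) -> [15, 1, 19]
dequeue() returns 15 -> [1, 19]
dequeue() returns 1 -> [19]
enqueue(7) -> [19, 7]
enqueue(23) -> [19, 7, 23]
Final queue (front to back): [19, 7, 23]


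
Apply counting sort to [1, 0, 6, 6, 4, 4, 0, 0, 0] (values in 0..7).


Count array: [4, 1, 0, 0, 2, 0, 2, 0]
Reconstruct: [0, 0, 0, 0, 1, 4, 4, 6, 6]


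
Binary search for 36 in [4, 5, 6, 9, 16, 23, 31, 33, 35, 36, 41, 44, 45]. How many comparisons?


Search for 36:
[0,12] mid=6 arr[6]=31
[7,12] mid=9 arr[9]=36
Total: 2 comparisons


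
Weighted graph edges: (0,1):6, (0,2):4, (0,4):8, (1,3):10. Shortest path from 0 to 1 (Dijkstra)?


Dijkstra from 0:
Distances: {0: 0, 1: 6, 2: 4, 3: 16, 4: 8}
Shortest distance to 1 = 6, path = [0, 1]


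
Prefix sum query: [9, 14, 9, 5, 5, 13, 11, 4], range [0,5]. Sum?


Prefix sums: [0, 9, 23, 32, 37, 42, 55, 66, 70]
Sum[0..5] = prefix[6] - prefix[0] = 55 - 0 = 55


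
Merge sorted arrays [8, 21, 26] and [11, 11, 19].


Compare heads, take smaller each step.
Merged: [8, 11, 11, 19, 21, 26]


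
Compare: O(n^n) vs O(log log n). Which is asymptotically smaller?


double-logarithmic grows slower than n^n
O(log log n) is asymptotically smaller; O(n^n) grows faster


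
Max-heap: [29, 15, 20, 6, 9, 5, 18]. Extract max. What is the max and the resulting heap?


Max = 29
Replace root with last, heapify down
Resulting heap: [20, 15, 18, 6, 9, 5]


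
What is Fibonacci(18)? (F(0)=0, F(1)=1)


F(n)=F(n-1)+F(n-2)
...F(16)=987, F(17)=1597, F(18)=2584


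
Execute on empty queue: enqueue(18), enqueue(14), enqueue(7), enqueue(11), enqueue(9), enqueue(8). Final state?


enqueue(18) -> [18]
enqueue(14) -> [18, 14]
enqueue(7) -> [18, 14, 7]
enqueue(11) -> [18, 14, 7, 11]
enqueue(9) -> [18, 14, 7, 11, 9]
enqueue(8) -> [18, 14, 7, 11, 9, 8]
Final queue (front to back): [18, 14, 7, 11, 9, 8]


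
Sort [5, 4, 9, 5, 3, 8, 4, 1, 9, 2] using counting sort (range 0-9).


Count array: [0, 1, 1, 1, 2, 2, 0, 0, 1, 2]
Reconstruct: [1, 2, 3, 4, 4, 5, 5, 8, 9, 9]


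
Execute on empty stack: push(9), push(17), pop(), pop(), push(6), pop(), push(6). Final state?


push(9) -> [9]
push(17) -> [9, 17]
pop() returns 17 -> [9]
pop() returns 9 -> []
push(6) -> [6]
pop() returns 6 -> []
push(6) -> [6]
Final stack (bottom to top): [6]


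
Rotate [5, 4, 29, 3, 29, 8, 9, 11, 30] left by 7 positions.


Left rotate by 7: [11, 30, 5, 4, 29, 3, 29, 8, 9]


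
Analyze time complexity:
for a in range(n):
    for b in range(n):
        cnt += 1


Per nesting level: O(n) * O(n) = O(n^2)
Complexity: O(n^2)


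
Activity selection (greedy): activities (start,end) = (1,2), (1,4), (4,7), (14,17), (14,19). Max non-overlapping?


Greedy: pick earliest-ending, then skip overlaps.
Selected (3 activities): [(1, 2), (4, 7), (14, 17)]


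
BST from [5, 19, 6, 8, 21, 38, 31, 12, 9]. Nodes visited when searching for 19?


BST root = 5
Search for 19: compare at each node
Path: [5, 19]


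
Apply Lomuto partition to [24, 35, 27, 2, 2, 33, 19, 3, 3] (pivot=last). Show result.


Elements <= 3 go left of pivot.
Result: [2, 2, 3, 3, 35, 33, 19, 27, 24], pivot at index 3


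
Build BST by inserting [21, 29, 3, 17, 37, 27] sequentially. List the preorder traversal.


Root = 21; build tree by BST insertion.
Preorder traversal: [21, 3, 17, 29, 27, 37]


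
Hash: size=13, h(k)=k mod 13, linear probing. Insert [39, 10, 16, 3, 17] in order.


Insertions: 39->slot 0; 10->slot 10; 16->slot 3; 3->slot 4; 17->slot 5
Table: [39, None, None, 16, 3, 17, None, None, None, None, 10, None, None]


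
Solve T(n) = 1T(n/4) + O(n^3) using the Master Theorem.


a=1, b=4, c=3. log_4(1)=0 < c=3. Case 3: O(n^c) = O(n^3)
Complexity: O(n^3)


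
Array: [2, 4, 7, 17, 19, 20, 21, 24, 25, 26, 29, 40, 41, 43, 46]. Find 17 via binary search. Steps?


Search for 17:
[0,14] mid=7 arr[7]=24
[0,6] mid=3 arr[3]=17
Total: 2 comparisons


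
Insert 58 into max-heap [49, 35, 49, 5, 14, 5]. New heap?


Append 58: [49, 35, 49, 5, 14, 5, 58]
Bubble up: swap idx 6(58) with idx 2(49); swap idx 2(58) with idx 0(49)
Result: [58, 35, 49, 5, 14, 5, 49]


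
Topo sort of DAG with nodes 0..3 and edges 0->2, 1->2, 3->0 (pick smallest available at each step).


Kahn's algorithm, process smallest node first
Order: [1, 3, 0, 2]


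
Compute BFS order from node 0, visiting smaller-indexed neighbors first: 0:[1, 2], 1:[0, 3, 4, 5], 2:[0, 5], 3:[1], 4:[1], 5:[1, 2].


BFS queue: start with [0]
Visit order: [0, 1, 2, 3, 4, 5]


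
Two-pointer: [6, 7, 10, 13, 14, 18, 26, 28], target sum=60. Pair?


Two pointers: lo=0, hi=7
No pair sums to 60


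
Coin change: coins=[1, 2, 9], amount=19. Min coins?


dp[0]=0; dp[i]=1+min(dp[i-c] for c in coins)
...dp[14]=4, dp[15]=4, dp[16]=5, dp[17]=5, dp[18]=2, dp[19]=3
Minimum coins for 19 = 3


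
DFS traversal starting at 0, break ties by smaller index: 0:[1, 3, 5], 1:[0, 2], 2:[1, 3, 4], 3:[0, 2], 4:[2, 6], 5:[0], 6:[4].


DFS stack-based: start with [0]
Visit order: [0, 1, 2, 3, 4, 6, 5]


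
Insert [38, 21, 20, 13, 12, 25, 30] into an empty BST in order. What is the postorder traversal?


Root = 38; build tree by BST insertion.
Postorder traversal: [12, 13, 20, 30, 25, 21, 38]


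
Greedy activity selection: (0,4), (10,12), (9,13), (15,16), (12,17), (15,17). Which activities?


Greedy: pick earliest-ending, then skip overlaps.
Selected (3 activities): [(0, 4), (10, 12), (15, 16)]


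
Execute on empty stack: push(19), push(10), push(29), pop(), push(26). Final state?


push(19) -> [19]
push(10) -> [19, 10]
push(29) -> [19, 10, 29]
pop() returns 29 -> [19, 10]
push(26) -> [19, 10, 26]
Final stack (bottom to top): [19, 10, 26]


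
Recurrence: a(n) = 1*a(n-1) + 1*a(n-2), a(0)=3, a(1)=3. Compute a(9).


Build bottom-up:
...a(7)=63, a(8)=102, a(9)=1*102+1*63=165


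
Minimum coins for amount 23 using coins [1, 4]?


dp[0]=0; dp[i]=1+min(dp[i-c] for c in coins)
...dp[18]=6, dp[19]=7, dp[20]=5, dp[21]=6, dp[22]=7, dp[23]=8
Minimum coins for 23 = 8


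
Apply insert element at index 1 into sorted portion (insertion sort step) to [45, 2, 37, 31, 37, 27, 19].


After one pass: [2, 45, 37, 31, 37, 27, 19]


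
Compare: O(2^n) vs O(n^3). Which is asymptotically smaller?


cubic grows slower than exponential
O(n^3) is asymptotically smaller; O(2^n) grows faster


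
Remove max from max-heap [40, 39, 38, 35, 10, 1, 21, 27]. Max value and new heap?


Max = 40
Replace root with last, heapify down
Resulting heap: [39, 35, 38, 27, 10, 1, 21]


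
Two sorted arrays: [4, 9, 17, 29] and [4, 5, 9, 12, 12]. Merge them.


Compare heads, take smaller each step.
Merged: [4, 4, 5, 9, 9, 12, 12, 17, 29]


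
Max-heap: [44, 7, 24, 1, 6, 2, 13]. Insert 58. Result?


Append 58: [44, 7, 24, 1, 6, 2, 13, 58]
Bubble up: swap idx 7(58) with idx 3(1); swap idx 3(58) with idx 1(7); swap idx 1(58) with idx 0(44)
Result: [58, 44, 24, 7, 6, 2, 13, 1]


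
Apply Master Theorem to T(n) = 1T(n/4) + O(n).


a=1, b=4, c=1. log_4(1)=0 < c=1. Case 3: O(n^c) = O(n)
Complexity: O(n)


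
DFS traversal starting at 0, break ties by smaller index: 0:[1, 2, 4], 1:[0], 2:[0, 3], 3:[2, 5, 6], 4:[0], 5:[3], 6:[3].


DFS stack-based: start with [0]
Visit order: [0, 1, 2, 3, 5, 6, 4]


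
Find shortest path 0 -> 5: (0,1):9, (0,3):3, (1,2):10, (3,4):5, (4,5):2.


Dijkstra from 0:
Distances: {0: 0, 1: 9, 2: 19, 3: 3, 4: 8, 5: 10}
Shortest distance to 5 = 10, path = [0, 3, 4, 5]


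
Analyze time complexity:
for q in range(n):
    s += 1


Per nesting level: O(n) = O(n)
Complexity: O(n)


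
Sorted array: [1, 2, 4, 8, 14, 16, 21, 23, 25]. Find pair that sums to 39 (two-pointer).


Two pointers: lo=0, hi=8
Found pair: (14, 25) summing to 39


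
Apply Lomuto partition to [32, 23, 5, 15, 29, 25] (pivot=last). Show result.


Elements <= 25 go left of pivot.
Result: [23, 5, 15, 25, 29, 32], pivot at index 3


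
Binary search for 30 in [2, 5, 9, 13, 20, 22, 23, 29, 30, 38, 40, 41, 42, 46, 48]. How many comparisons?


Search for 30:
[0,14] mid=7 arr[7]=29
[8,14] mid=11 arr[11]=41
[8,10] mid=9 arr[9]=38
[8,8] mid=8 arr[8]=30
Total: 4 comparisons
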